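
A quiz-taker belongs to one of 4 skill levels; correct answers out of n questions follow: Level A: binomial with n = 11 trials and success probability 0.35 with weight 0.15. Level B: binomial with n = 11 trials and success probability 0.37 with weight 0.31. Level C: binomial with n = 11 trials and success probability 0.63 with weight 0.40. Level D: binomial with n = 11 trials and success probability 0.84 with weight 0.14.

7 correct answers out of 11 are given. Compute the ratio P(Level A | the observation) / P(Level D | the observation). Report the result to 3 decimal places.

0.636

Since P(k|x) ∝ π_k f_k(x), the posterior odds are π_i f_i(x) / (π_j f_j(x)).
Evaluate each component's likelihood at the observed value:
  L_A = C(11,7)·0.35^7·0.65^4 = 330·0.000643393·0.178506 = 0.0379004
  L_B = C(11,7)·0.37^7·0.63^4 = 330·0.000949319·0.15753 = 0.0493501
  L_C = C(11,7)·0.63^7·0.37^4 = 330·0.0393898·0.0187416 = 0.243615
  L_D = C(11,7)·0.84^7·0.16^4 = 330·0.29509·0.00065536 = 0.0638188
0.00568506 / 0.00893464 ≈ 0.636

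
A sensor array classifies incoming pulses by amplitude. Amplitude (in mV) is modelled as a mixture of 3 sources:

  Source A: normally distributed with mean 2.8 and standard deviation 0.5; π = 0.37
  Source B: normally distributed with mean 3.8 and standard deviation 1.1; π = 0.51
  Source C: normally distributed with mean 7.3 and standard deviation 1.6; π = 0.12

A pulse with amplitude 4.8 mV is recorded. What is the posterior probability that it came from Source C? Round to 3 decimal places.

0.067

Posterior ∝ prior × likelihood, so P(k | x) ∝ w_k f_k(x); normalise over all components.
Evaluate each component's likelihood at the observed value:
  p_A = 0.00026766
  p_B = 0.239915
  p_C = 0.0735606
Weight by the priors:
  w_A·p_A = 0.37 × 0.00026766 = 9.90344e-05
  w_B·p_B = 0.51 × 0.239915 = 0.122356
  w_C·p_C = 0.12 × 0.0735606 = 0.00882728
Normaliser: 9.90344e-05 + 0.122356 + 0.00882728 = 0.131283
P(Source C | data) = 0.00882728 / 0.131283 ≈ 0.067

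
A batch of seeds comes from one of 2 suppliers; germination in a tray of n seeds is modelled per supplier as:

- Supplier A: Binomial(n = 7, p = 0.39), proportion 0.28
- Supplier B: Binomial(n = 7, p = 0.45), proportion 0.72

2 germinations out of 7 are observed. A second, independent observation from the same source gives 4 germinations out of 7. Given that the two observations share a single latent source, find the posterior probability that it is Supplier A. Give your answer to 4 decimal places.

By Bayes' theorem, P(k | x) = π_k f_k(x) / Σ_j π_j f_j(x).
Since both observations come from the same component, the likelihood for component k is f_k(x₁)·f_k(x₂).
  L_A = [C(7,2)·0.39^2·0.61^5 = 21·0.1521·0.0844596 = 0.269773] × [0.183788] = 0.0495808
  L_B = [C(7,2)·0.45^2·0.55^5 = 21·0.2025·0.0503284 = 0.214022] × [0.238785] = 0.0511051
Weight by the priors:
  π_A·L_A = 0.28 × 0.0495808 = 0.0138826
  π_B·L_B = 0.72 × 0.0511051 = 0.0367956
Sum: 0.0138826 + 0.0367956 = 0.0506783
P(Supplier A | x₁, x₂) = 0.0138826 / 0.0506783 ≈ 0.2739

0.2739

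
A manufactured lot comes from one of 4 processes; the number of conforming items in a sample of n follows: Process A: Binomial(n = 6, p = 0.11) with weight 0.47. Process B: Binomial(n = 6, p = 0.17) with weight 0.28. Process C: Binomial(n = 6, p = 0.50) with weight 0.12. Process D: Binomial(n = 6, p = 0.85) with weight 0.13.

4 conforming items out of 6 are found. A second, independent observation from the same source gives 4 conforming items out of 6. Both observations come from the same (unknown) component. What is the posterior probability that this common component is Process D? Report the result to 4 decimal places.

0.3789

The responsibility of component k is π_k f_k(x) divided by Σ_j π_j f_j(x).
Since both observations come from the same component, the likelihood for component k is f_k(x₁)·f_k(x₂).
  p_A = [C(6,4)·0.11^4·0.89^2 = 15·0.00014641·0.7921 = 0.00173957] × [0.00173957] = 3.02611e-06
  p_B = [C(6,4)·0.17^4·0.83^2 = 15·0.00083521·0.6889 = 0.00863064] × [0.00863064] = 7.4488e-05
  p_C = [C(6,4)·0.50^4·0.50^2 = 15·0.0625·0.25 = 0.234375] × [0.234375] = 0.0549316
  p_D = [C(6,4)·0.85^4·0.15^2 = 15·0.522006·0.0225 = 0.176177] × [0.176177] = 0.0310384
Weight by the priors:
  π_A·p_A = 0.47 × 3.02611e-06 = 1.42227e-06
  π_B·p_B = 0.28 × 7.4488e-05 = 2.08566e-05
  π_C·p_C = 0.12 × 0.0549316 = 0.0065918
  π_D·p_D = 0.13 × 0.0310384 = 0.00403499
Normaliser: 1.42227e-06 + 2.08566e-05 + 0.0065918 + 0.00403499 = 0.0106491
P(Process D | data) ≈ 0.3789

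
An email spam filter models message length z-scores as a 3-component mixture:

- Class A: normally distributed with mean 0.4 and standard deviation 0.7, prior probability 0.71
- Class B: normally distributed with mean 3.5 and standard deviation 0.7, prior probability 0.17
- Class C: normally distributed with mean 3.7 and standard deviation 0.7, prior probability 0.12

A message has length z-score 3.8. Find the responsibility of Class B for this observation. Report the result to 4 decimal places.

By Bayes' theorem, P(k | x) = π_k f_k(x) / Σ_j π_j f_j(x).
Component likelihoods at x = 3.8:
  p_A = 4.29447e-06
  p_B = 0.51991
  p_C = 0.564132
Unnormalised posteriors:
  π_A·p_A = 0.71 × 4.29447e-06 = 3.04908e-06
  π_B·p_B = 0.17 × 0.51991 = 0.0883846
  π_C·p_C = 0.12 × 0.564132 = 0.0676958
Normaliser: 3.04908e-06 + 0.0883846 + 0.0676958 = 0.156083
So the posterior for Class B is 0.0883846 / 0.156083 ≈ 0.5663.

0.5663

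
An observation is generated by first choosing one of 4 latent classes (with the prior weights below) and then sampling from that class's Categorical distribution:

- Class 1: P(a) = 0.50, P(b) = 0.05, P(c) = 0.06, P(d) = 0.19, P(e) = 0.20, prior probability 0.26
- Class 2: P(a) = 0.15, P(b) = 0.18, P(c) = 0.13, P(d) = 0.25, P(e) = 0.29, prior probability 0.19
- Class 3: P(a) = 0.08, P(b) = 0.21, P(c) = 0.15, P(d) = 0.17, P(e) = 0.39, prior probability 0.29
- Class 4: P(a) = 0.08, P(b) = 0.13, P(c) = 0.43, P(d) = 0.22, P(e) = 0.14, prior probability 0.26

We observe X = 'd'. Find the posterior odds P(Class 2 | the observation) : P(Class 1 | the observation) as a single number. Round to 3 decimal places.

Only the two components matter; the odds are (π_i f_i(x)) / (π_j f_j(x)).
Categorical probabilities:
  L_1 = P(d | comp) = 0.19
  L_2 = P(d | comp) = 0.25
  L_3 = P(d | comp) = 0.17
  L_4 = P(d | comp) = 0.22
Posterior odds = (π_2·L_2) / (π_1·L_1) = (0.19·0.25) / (0.26·0.19) = 0.0475 / 0.0494 ≈ 0.962

0.962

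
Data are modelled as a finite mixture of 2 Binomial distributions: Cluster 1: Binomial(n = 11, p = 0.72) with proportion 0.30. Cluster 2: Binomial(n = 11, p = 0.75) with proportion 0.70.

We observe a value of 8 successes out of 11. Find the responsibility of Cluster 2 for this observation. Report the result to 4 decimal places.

Apply Bayes' rule: the posterior for each component is proportional to its prior times its likelihood at x.
Binomial probabilities:
  p_1 = C(11,8)·0.72^8·0.28^3 = 165·0.0722204·0.021952 = 0.261588
  p_2 = C(11,8)·0.75^8·0.25^3 = 165·0.100113·0.015625 = 0.258104
Prior × likelihood for each component:
  π_1·p_1 = 0.30 × 0.261588 = 0.0784764
  π_2·p_2 = 0.70 × 0.258104 = 0.180673
Sum: 0.0784764 + 0.180673 = 0.259149
P(Cluster 2 | data) ≈ 0.6972

0.6972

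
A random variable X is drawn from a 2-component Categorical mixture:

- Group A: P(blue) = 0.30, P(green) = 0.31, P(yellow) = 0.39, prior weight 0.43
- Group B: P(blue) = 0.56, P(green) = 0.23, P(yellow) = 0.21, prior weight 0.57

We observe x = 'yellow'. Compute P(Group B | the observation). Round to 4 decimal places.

Apply Bayes' rule: the posterior for each component is proportional to its prior times its likelihood at x.
Component likelihoods at x = 'yellow':
  L_A = P(yellow | comp) = 0.39
  L_B = P(yellow | comp) = 0.21
Weight by the priors:
  π_A·L_A = 0.43 × 0.39 = 0.1677
  π_B·L_B = 0.57 × 0.21 = 0.1197
Evidence: 0.1677 + 0.1197 = 0.2874
P(Group B | 'yellow') ≈ 0.4165

0.4165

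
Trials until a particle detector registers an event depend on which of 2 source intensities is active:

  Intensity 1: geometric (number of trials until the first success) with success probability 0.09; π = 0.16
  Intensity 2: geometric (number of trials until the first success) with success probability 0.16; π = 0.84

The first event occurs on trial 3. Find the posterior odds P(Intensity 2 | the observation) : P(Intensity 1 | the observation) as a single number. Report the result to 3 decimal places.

Posterior odds = (P(Z=i) f_i(x)) / (P(Z=j) f_j(x)); the normalising sum cancels.
Evaluate each component's likelihood at the observed value:
  p_1 = 0.09·(1−0.09)^2 = 0.09·0.8281 = 0.074529
  p_2 = 0.16·(1−0.16)^2 = 0.16·0.7056 = 0.112896
Posterior odds = (P(Z=2)·p_2) / (P(Z=1)·p_1) = (0.84·0.112896) / (0.16·0.074529) = 0.0948326 / 0.0119246 ≈ 7.953

7.953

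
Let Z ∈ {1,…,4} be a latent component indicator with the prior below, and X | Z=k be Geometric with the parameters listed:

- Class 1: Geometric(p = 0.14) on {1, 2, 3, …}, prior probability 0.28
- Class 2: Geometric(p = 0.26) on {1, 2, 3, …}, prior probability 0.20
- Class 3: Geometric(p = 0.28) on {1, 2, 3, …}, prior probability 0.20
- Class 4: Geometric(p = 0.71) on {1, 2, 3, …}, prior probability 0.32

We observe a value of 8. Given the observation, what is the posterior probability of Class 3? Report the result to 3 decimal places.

The responsibility of component k is P(Z=k) f_k(x) divided by Σ_j P(Z=j) f_j(x).
Evaluate each component's likelihood at the observed value:
  p_1 = 0.0487099
  p_2 = 0.0315933
  p_3 = 0.0280857
  p_4 = 0.000122474
Weight by the priors:
  P(Z=1)·p_1 = 0.28 × 0.0487099 = 0.0136388
  P(Z=2)·p_2 = 0.20 × 0.0315933 = 0.00631867
  P(Z=3)·p_3 = 0.20 × 0.0280857 = 0.00561714
  P(Z=4)·p_4 = 0.32 × 0.000122474 = 3.91917e-05
Denominator: 0.0136388 + 0.00631867 + 0.00561714 + 3.91917e-05 = 0.0256138
Responsibility of Class 3: 0.00561714 / 0.0256138 ≈ 0.219

0.219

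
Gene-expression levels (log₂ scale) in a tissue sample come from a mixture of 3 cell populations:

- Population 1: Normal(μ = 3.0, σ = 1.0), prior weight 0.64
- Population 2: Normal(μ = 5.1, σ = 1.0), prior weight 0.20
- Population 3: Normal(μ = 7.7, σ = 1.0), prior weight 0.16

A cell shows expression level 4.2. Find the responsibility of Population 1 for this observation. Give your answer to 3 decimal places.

Apply Bayes' rule: the posterior for each component is proportional to its prior times its likelihood at x.
Evaluate each component's likelihood at the observed value:
  p_1 = 0.194186
  p_2 = 0.266085
  p_3 = 0.000872683
Multiply by the mixture weights:
  π_1·p_1 = 0.64 × 0.194186 = 0.124279
  π_2·p_2 = 0.20 × 0.266085 = 0.053217
  π_3·p_3 = 0.16 × 0.000872683 = 0.000139629
Normaliser: 0.124279 + 0.053217 + 0.000139629 = 0.177636
P(Population 1 | data) ≈ 0.700

0.700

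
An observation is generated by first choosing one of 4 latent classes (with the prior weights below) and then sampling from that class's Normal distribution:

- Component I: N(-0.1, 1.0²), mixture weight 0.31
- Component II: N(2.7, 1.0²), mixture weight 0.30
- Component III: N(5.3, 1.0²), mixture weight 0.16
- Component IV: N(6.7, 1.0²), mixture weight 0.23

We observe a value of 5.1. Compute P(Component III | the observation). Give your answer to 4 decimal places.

By Bayes' theorem, P(k | x) = π_k f_k(x) / Σ_j π_j f_j(x).
Component likelihoods at x = 5.1:
  p_I = (1/(1.0·√(2π)))·exp(−(5.1−-0.1)²/(2·1.0²)) = 0.398942·exp(-13.52000) = 5.36104e-07
  p_II = (1/(1.0·√(2π)))·exp(−(5.1−2.7)²/(2·1.0²)) = 0.398942·exp(-2.88000) = 0.0223945
  p_III = (1/(1.0·√(2π)))·exp(−(5.1−5.3)²/(2·1.0²)) = 0.398942·exp(-0.02000) = 0.391043
  p_IV = (1/(1.0·√(2π)))·exp(−(5.1−6.7)²/(2·1.0²)) = 0.398942·exp(-1.28000) = 0.110921
Multiply by the mixture weights:
  π_I·p_I = 0.31 × 5.36104e-07 = 1.66192e-07
  π_II·p_II = 0.30 × 0.0223945 = 0.00671836
  π_III·p_III = 0.16 × 0.391043 = 0.0625668
  π_IV·p_IV = 0.23 × 0.110921 = 0.0255118
Sum: 1.66192e-07 + 0.00671836 + 0.0625668 + 0.0255118 = 0.0947971
Responsibility of Component III: 0.0625668 / 0.0947971 ≈ 0.6600

0.6600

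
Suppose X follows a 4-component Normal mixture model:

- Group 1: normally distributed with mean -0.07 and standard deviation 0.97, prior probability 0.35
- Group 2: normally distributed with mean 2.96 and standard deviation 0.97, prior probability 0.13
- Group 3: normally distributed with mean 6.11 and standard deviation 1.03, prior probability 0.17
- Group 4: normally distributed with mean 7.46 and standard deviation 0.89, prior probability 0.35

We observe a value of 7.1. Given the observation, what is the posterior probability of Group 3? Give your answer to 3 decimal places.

Posterior ∝ prior × likelihood, so P(k | x) ∝ P(Z=k) f_k(x); normalise over all components.
Normal densities:
  f_1 = 5.61883e-13
  f_2 = 4.5556e-05
  f_3 = 0.244042
  f_4 = 0.413039
Weight by the priors:
  P(Z=1)·f_1 = 0.35 × 5.61883e-13 = 1.96659e-13
  P(Z=2)·f_2 = 0.13 × 4.5556e-05 = 5.92229e-06
  P(Z=3)·f_3 = 0.17 × 0.244042 = 0.0414871
  P(Z=4)·f_4 = 0.35 × 0.413039 = 0.144564
Marginal: 1.96659e-13 + 5.92229e-06 + 0.0414871 + 0.144564 = 0.186057
So the posterior for Group 3 is 0.0414871 / 0.186057 ≈ 0.223.

0.223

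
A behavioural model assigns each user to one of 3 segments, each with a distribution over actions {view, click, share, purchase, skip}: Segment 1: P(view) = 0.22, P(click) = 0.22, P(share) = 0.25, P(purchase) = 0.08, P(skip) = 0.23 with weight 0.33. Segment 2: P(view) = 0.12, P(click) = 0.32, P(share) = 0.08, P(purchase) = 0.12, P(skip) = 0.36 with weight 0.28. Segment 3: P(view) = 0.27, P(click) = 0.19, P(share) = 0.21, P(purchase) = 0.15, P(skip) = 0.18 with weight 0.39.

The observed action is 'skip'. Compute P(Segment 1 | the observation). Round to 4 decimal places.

Apply Bayes' rule: the posterior for each component is proportional to its prior times its likelihood at x.
Evaluate each component's likelihood at the observed value:
  L_1 = P(skip | comp) = 0.23
  L_2 = P(skip | comp) = 0.36
  L_3 = P(skip | comp) = 0.18
Unnormalised posteriors:
  π_1·L_1 = 0.33 × 0.23 = 0.0759
  π_2·L_2 = 0.28 × 0.36 = 0.1008
  π_3·L_3 = 0.39 × 0.18 = 0.0702
Denominator: 0.0759 + 0.1008 + 0.0702 = 0.2469
P(Segment 1 | x) ≈ 0.3074

0.3074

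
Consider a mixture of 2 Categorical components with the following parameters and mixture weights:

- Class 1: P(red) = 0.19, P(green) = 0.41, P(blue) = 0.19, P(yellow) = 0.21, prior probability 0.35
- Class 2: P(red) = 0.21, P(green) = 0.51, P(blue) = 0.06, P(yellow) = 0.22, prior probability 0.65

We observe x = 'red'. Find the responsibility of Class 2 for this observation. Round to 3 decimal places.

0.672

The responsibility of component k is π_k f_k(x) divided by Σ_j π_j f_j(x).
Categorical probabilities:
  p_1 = 0.19
  p_2 = 0.21
Unnormalised posteriors:
  π_1·p_1 = 0.35 × 0.19 = 0.0665
  π_2·p_2 = 0.65 × 0.21 = 0.1365
Evidence: 0.0665 + 0.1365 = 0.203
P(Class 2 | data) ≈ 0.672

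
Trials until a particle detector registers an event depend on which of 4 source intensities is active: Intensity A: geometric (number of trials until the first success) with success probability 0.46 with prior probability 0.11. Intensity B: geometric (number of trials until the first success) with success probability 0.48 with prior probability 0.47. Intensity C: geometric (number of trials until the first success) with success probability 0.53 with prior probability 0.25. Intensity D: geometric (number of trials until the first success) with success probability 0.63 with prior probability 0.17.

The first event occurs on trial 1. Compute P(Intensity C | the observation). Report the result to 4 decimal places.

The responsibility of component k is w_k f_k(x) divided by Σ_j w_j f_j(x).
Evaluate each component's likelihood at the observed value:
  p_A = 0.46
  p_B = 0.48
  p_C = 0.53
  p_D = 0.63
Weight by the priors:
  w_A·p_A = 0.11 × 0.46 = 0.0506
  w_B·p_B = 0.47 × 0.48 = 0.2256
  w_C·p_C = 0.25 × 0.53 = 0.1325
  w_D·p_D = 0.17 × 0.63 = 0.1071
Marginal: 0.0506 + 0.2256 + 0.1325 + 0.1071 = 0.5158
P(Intensity C | x) ≈ 0.2569

0.2569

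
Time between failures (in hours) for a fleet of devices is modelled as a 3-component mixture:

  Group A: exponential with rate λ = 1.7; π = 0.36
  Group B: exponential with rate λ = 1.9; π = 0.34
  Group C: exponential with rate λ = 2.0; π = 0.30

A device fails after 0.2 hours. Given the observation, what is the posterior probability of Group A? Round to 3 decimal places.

0.340

Apply Bayes' rule: the posterior for each component is proportional to its prior times its likelihood at x.
Evaluate each component's likelihood at the observed value:
  f_A = 1.7·e^(−1.7·0.2) = 1.7·e^(−0.3400) = 1.21001
  f_B = 1.9·e^(−1.9·0.2) = 1.9·e^(−0.3800) = 1.29934
  f_C = 2.0·e^(−2.0·0.2) = 2.0·e^(−0.4000) = 1.34064
Weight by the priors:
  π_A·f_A = 0.36 × 1.21001 = 0.435603
  π_B·f_B = 0.34 × 1.29934 = 0.441774
  π_C·f_C = 0.30 × 1.34064 = 0.402192
Evidence: 0.435603 + 0.441774 + 0.402192 = 1.27957
P(Group A | x) = 0.435603 / 1.27957 ≈ 0.340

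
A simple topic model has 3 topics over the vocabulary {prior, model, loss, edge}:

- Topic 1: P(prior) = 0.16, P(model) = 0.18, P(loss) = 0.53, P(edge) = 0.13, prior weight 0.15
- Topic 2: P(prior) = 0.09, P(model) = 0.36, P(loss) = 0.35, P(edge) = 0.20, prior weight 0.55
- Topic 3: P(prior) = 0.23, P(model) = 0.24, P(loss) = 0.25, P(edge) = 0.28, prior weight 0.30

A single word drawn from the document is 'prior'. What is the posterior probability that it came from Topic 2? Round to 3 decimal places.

0.347

By Bayes' theorem, P(k | x) = π_k f_k(x) / Σ_j π_j f_j(x).
Evaluate each component's likelihood at the observed value:
  f_1 = P(prior | comp) = 0.16
  f_2 = P(prior | comp) = 0.09
  f_3 = P(prior | comp) = 0.23
Weight by the priors:
  π_1·f_1 = 0.15 × 0.16 = 0.024
  π_2·f_2 = 0.55 × 0.09 = 0.0495
  π_3·f_3 = 0.30 × 0.23 = 0.069
Marginal: 0.024 + 0.0495 + 0.069 = 0.1425
So the posterior for Topic 2 is 0.0495 / 0.1425 ≈ 0.347.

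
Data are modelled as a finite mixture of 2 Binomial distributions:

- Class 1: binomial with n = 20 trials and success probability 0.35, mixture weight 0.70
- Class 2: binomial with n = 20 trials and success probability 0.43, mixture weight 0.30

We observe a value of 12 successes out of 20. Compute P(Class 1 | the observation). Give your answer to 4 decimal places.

0.3607

By Bayes' theorem, P(k | x) = P(Z=k) f_k(x) / Σ_j P(Z=j) f_j(x).
Binomial probabilities:
  p_1 = 0.0135641
  p_2 = 0.0560903
Weight by the priors:
  P(Z=1)·p_1 = 0.70 × 0.0135641 = 0.00949486
  P(Z=2)·p_2 = 0.30 × 0.0560903 = 0.0168271
Sum: 0.00949486 + 0.0168271 = 0.0263219
P(Class 1 | the observation) ≈ 0.3607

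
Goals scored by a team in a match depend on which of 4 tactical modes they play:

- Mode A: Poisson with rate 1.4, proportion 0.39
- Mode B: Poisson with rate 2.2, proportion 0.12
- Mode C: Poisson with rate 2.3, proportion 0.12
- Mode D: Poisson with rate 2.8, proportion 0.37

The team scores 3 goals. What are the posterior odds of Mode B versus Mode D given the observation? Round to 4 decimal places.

Posterior odds = (P(Z=i) f_i(x)) / (P(Z=j) f_j(x)); the normalising sum cancels.
Component likelihoods at x = 3 goals:
  f_A = e^(−1.4)·1.4^3/3! = 0.112777
  f_B = e^(−2.2)·2.2^3/3! = 0.196639
  f_C = e^(−2.3)·2.3^3/3! = 0.203308
  f_D = e^(−2.8)·2.8^3/3! = 0.222484
Odds = (0.12/0.37) × (0.196639/0.222484) = 0.324324 × 0.883834 ≈ 0.2866

0.2866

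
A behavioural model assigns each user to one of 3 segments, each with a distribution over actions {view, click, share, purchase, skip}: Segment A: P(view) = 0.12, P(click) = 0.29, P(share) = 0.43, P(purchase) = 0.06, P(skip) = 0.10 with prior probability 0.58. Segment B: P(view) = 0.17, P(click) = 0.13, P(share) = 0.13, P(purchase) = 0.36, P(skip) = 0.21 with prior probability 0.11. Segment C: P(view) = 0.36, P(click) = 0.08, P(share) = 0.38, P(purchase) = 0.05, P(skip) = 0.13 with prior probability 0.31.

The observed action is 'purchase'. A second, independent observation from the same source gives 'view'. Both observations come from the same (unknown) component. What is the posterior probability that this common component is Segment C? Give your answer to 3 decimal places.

0.338

Apply Bayes' rule: the posterior for each component is proportional to its prior times its likelihood at x.
Since both observations come from the same component, the likelihood for component k is f_k(x₁)·f_k(x₂).
  p_A = [P(purchase | comp) = 0.06] × [0.12] = 0.0072
  p_B = [P(purchase | comp) = 0.36] × [0.17] = 0.0612
  p_C = [P(purchase | comp) = 0.05] × [0.36] = 0.018
Weight by the priors:
  w_A·p_A = 0.58 × 0.0072 = 0.004176
  w_B·p_B = 0.11 × 0.0612 = 0.006732
  w_C·p_C = 0.31 × 0.018 = 0.00558
Sum: 0.004176 + 0.006732 + 0.00558 = 0.016488
P(Segment C | x₁,x₂) ≈ 0.338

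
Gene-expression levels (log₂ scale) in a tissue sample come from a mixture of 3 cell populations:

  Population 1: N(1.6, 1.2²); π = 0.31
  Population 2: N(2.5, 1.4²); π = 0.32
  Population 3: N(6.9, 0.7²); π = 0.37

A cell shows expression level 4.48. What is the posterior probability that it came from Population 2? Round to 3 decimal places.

The responsibility of component k is P(Z=k) f_k(x) divided by Σ_j P(Z=j) f_j(x).
Normal densities:
  f_1 = 0.0186621
  f_2 = 0.10482
  f_3 = 0.00144712
Prior × likelihood for each component:
  P(Z=1)·f_1 = 0.31 × 0.0186621 = 0.00578525
  P(Z=2)·f_2 = 0.32 × 0.10482 = 0.0335423
  P(Z=3)·f_3 = 0.37 × 0.00144712 = 0.000535433
Denominator: 0.00578525 + 0.0335423 + 0.000535433 = 0.039863
So the posterior for Population 2 is 0.0335423 / 0.039863 ≈ 0.841.

0.841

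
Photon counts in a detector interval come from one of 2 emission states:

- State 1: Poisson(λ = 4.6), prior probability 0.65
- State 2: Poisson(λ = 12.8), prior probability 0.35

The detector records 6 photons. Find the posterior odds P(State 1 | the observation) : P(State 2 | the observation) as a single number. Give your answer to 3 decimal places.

Since P(k|x) ∝ π_k f_k(x), the posterior odds are π_i f_i(x) / (π_j f_j(x)).
Evaluate each component's likelihood at the observed value:
  f_1 = 0.13227
  f_2 = 0.0168639
Odds = (0.65/0.35) × (0.13227/0.0168639) = 1.85714 × 7.84336 ≈ 14.566

14.566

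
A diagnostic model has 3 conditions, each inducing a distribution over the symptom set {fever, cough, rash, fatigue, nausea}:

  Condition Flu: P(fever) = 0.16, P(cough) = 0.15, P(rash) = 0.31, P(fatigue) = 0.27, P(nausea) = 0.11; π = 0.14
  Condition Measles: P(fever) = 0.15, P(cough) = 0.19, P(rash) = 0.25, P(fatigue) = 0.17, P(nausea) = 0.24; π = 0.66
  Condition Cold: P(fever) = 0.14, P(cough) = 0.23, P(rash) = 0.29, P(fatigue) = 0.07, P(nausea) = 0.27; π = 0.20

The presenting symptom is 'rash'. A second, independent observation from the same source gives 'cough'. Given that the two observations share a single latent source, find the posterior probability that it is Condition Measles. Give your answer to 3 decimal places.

Posterior ∝ prior × likelihood, so P(k | x) ∝ w_k f_k(x); normalise over all components.
Since both observations come from the same component, the likelihood for component k is f_k(x₁)·f_k(x₂).
  L_Flu = [P(rash | comp) = 0.31] × [0.15] = 0.0465
  L_Measles = [P(rash | comp) = 0.25] × [0.19] = 0.0475
  L_Cold = [P(rash | comp) = 0.29] × [0.23] = 0.0667
Prior × likelihood for each component:
  w_Flu·L_Flu = 0.14 × 0.0465 = 0.00651
  w_Measles·L_Measles = 0.66 × 0.0475 = 0.03135
  w_Cold·L_Cold = 0.20 × 0.0667 = 0.01334
Sum: 0.00651 + 0.03135 + 0.01334 = 0.0512
P(Condition Measles | data) ≈ 0.612

0.612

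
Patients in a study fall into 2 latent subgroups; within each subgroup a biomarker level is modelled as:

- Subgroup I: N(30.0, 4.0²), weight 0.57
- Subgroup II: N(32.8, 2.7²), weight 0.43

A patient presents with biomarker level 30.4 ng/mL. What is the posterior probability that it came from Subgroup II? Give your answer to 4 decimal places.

The responsibility of component k is P(Z=k) f_k(x) divided by Σ_j P(Z=j) f_j(x).
Normal densities:
  f_I = (1/(4.0·√(2π)))·exp(−(30.4−30.0)²/(2·4.0²)) = 0.099736·exp(-0.00500) = 0.0992381
  f_II = (1/(2.7·√(2π)))·exp(−(30.4−32.8)²/(2·2.7²)) = 0.147756·exp(-0.39506) = 0.0995344
Multiply by the mixture weights:
  P(Z=I)·f_I = 0.57 × 0.0992381 = 0.0565657
  P(Z=II)·f_II = 0.43 × 0.0995344 = 0.0427998
Sum: 0.0565657 + 0.0427998 = 0.0993655
Responsibility of Subgroup II: 0.0427998 / 0.0993655 ≈ 0.4307

0.4307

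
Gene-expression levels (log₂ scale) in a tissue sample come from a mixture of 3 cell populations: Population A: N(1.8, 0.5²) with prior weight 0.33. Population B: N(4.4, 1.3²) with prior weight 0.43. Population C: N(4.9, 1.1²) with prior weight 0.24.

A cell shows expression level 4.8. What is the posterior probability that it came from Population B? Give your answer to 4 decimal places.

0.5922

Apply Bayes' rule: the posterior for each component is proportional to its prior times its likelihood at x.
Evaluate each component's likelihood at the observed value:
  L_A = (1/(0.5·√(2π)))·exp(−(4.8−1.8)²/(2·0.5²)) = 0.797885·exp(-18.00000) = 1.21518e-08
  L_B = (1/(1.3·√(2π)))·exp(−(4.8−4.4)²/(2·1.3²)) = 0.306879·exp(-0.04734) = 0.29269
  L_C = (1/(1.1·√(2π)))·exp(−(4.8−4.9)²/(2·1.1²)) = 0.362675·exp(-0.00413) = 0.361179
Multiply by the mixture weights:
  P(Z=A)·L_A = 0.33 × 1.21518e-08 = 4.01008e-09
  P(Z=B)·L_B = 0.43 × 0.29269 = 0.125857
  P(Z=C)·L_C = 0.24 × 0.361179 = 0.086683
Marginal: 4.01008e-09 + 0.125857 + 0.086683 = 0.21254
Responsibility of Population B: 0.125857 / 0.21254 ≈ 0.5922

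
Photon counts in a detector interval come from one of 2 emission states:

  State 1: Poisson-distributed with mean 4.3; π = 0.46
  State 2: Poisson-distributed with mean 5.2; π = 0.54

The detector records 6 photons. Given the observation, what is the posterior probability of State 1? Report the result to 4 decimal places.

0.4012

Apply Bayes' rule: the posterior for each component is proportional to its prior times its likelihood at x.
Poisson probabilities:
  f_1 = e^(−4.3)·4.3^6/6! = 0.119127
  f_2 = e^(−5.2)·5.2^6/6! = 0.15148
Multiply by the mixture weights:
  π_1·f_1 = 0.46 × 0.119127 = 0.0547986
  π_2·f_2 = 0.54 × 0.15148 = 0.0817994
Normaliser: 0.0547986 + 0.0817994 = 0.136598
P(State 1 | the observation) ≈ 0.4012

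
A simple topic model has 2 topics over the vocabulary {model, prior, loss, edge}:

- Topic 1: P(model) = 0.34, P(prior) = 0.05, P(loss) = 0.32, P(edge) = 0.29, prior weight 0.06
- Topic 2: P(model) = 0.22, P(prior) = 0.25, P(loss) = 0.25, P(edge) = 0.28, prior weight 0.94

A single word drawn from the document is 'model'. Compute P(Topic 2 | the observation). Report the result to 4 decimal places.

0.9102

P(component k | x) = P(Z=k)·f_k(x) / marginal(x), where marginal(x) = Σ_j P(Z=j)·f_j(x).
Evaluate each component's likelihood at the observed value:
  L_1 = P(model | comp) = 0.34
  L_2 = P(model | comp) = 0.22
Multiply by the mixture weights:
  P(Z=1)·L_1 = 0.06 × 0.34 = 0.0204
  P(Z=2)·L_2 = 0.94 × 0.22 = 0.2068
Marginal: 0.0204 + 0.2068 = 0.2272
So the posterior for Topic 2 is 0.2068 / 0.2272 ≈ 0.9102.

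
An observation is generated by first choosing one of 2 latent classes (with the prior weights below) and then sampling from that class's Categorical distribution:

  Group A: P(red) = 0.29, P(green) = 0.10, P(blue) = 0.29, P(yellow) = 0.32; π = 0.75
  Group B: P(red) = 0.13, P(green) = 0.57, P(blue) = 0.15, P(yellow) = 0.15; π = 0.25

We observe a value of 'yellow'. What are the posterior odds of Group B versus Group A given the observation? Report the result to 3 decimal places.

0.156

Since P(k|x) ∝ w_k f_k(x), the posterior odds are w_i f_i(x) / (w_j f_j(x)).
Evaluate each component's likelihood at the observed value:
  L_A = P(yellow | comp) = 0.32
  L_B = P(yellow | comp) = 0.15
Odds = (0.25/0.75) × (0.15/0.32) = 0.333333 × 0.46875 ≈ 0.156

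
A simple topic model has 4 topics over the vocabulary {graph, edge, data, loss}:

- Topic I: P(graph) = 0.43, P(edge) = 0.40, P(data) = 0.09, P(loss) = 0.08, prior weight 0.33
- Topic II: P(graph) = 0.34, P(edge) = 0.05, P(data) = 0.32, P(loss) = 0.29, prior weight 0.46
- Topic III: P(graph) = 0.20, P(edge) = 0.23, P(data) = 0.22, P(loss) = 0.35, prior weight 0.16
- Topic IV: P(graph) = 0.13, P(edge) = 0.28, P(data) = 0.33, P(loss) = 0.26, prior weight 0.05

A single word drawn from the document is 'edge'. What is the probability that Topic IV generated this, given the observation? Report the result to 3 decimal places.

P(component k | x) = π_k·f_k(x) / marginal(x), where marginal(x) = Σ_j π_j·f_j(x).
Evaluate each component's likelihood at the observed value:
  f_I = P(edge | comp) = 0.40
  f_II = P(edge | comp) = 0.05
  f_III = P(edge | comp) = 0.23
  f_IV = P(edge | comp) = 0.28
Unnormalised posteriors:
  π_I·f_I = 0.33 × 0.4 = 0.132
  π_II·f_II = 0.46 × 0.05 = 0.023
  π_III·f_III = 0.16 × 0.23 = 0.0368
  π_IV·f_IV = 0.05 × 0.28 = 0.014
Sum: 0.132 + 0.023 + 0.0368 + 0.014 = 0.2058
P(Topic IV | x) ≈ 0.068

0.068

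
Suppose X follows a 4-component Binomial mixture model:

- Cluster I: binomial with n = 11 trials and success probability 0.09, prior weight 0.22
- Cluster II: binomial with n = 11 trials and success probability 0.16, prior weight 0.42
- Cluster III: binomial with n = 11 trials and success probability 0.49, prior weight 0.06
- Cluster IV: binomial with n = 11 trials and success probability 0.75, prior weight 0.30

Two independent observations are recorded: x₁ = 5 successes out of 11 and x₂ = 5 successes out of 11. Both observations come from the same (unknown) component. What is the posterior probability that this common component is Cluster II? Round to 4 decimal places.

0.0347

By Bayes' theorem, P(k | x) = π_k f_k(x) / Σ_j π_j f_j(x).
Since both observations come from the same component, the likelihood for component k is f_k(x₁)·f_k(x₂).
  L_I = [C(11,5)·0.09^5·0.91^6 = 462·5.9049e-06·0.567869 = 0.00154918] × [0.00154918] = 2.39997e-06
  L_II = [C(11,5)·0.16^5·0.84^6 = 462·0.000104858·0.351298 = 0.0170184] × [0.0170184] = 0.000289624
  L_III = [C(11,5)·0.49^5·0.51^6 = 462·0.0282475·0.0175963 = 0.229638] × [0.229638] = 0.0527335
  L_IV = [C(11,5)·0.75^5·0.25^6 = 462·0.237305·0.000244141 = 0.0267663] × [0.0267663] = 0.000716435
Unnormalised posteriors:
  π_I·L_I = 0.22 × 2.39997e-06 = 5.27993e-07
  π_II·L_II = 0.42 × 0.000289624 = 0.000121642
  π_III·L_III = 0.06 × 0.0527335 = 0.00316401
  π_IV·L_IV = 0.30 × 0.000716435 = 0.00021493
Sum: 5.27993e-07 + 0.000121642 + 0.00316401 + 0.00021493 = 0.00350111
So the posterior for Cluster II is 0.000121642 / 0.00350111 ≈ 0.0347.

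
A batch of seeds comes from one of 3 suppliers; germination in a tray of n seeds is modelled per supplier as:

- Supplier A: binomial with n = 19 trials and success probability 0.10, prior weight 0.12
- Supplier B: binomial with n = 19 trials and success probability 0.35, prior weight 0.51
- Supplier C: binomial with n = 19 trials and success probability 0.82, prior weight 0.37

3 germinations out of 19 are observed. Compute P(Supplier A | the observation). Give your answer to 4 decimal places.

Posterior ∝ prior × likelihood, so P(k | x) ∝ P(Z=k) f_k(x); normalise over all components.
Component likelihoods at x = 3 germinations out of 19:
  f_A = 0.179558
  f_B = 0.0421834
  f_C = 6.48822e-10
Weight by the priors:
  P(Z=A)·f_A = 0.12 × 0.179558 = 0.0215469
  P(Z=B)·f_B = 0.51 × 0.0421834 = 0.0215135
  P(Z=C)·f_C = 0.37 × 6.48822e-10 = 2.40064e-10
Marginal: 0.0215469 + 0.0215135 + 2.40064e-10 = 0.0430605
P(Supplier A | data) = 0.0215469 / 0.0430605 ≈ 0.5004

0.5004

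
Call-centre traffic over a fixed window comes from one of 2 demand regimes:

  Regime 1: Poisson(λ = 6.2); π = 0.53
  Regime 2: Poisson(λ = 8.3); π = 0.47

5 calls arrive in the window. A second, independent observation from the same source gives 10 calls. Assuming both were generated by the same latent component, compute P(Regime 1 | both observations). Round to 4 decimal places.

The responsibility of component k is π_k f_k(x) divided by Σ_j π_j f_j(x).
Since both observations come from the same component, the likelihood for component k is f_k(x₁)·f_k(x₂).
  p_1 = [0.154936] × [0.0469384] = 0.00727243
  p_2 = [0.0815765] × [0.106261] = 0.0086684
Multiply by the mixture weights:
  π_1·p_1 = 0.53 × 0.00727243 = 0.00385439
  π_2·p_2 = 0.47 × 0.0086684 = 0.00407415
Denominator: 0.00385439 + 0.00407415 = 0.00792853
P(Regime 1 | x₁,x₂) = 0.00385439 / 0.00792853 ≈ 0.4861

0.4861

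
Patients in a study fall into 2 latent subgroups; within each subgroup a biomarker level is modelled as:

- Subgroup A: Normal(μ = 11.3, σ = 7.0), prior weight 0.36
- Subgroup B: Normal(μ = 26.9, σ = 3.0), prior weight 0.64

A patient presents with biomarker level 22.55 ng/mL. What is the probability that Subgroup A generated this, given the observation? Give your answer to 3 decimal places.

Posterior ∝ prior × likelihood, so P(k | x) ∝ w_k f_k(x); normalise over all components.
Component likelihoods at x = 22.55 ng/mL:
  L_A = (1/(7.0·√(2π)))·exp(−(22.55−11.3)²/(2·7.0²)) = 0.056992·exp(-1.29145) = 0.0156654
  L_B = (1/(3.0·√(2π)))·exp(−(22.55−26.9)²/(2·3.0²)) = 0.132981·exp(-1.05125) = 0.0464769
Weight by the priors:
  w_A·L_A = 0.36 × 0.0156654 = 0.00563953
  w_B·L_B = 0.64 × 0.0464769 = 0.0297452
Sum: 0.00563953 + 0.0297452 = 0.0353847
P(Subgroup A | 22.55 ng/mL) ≈ 0.159

0.159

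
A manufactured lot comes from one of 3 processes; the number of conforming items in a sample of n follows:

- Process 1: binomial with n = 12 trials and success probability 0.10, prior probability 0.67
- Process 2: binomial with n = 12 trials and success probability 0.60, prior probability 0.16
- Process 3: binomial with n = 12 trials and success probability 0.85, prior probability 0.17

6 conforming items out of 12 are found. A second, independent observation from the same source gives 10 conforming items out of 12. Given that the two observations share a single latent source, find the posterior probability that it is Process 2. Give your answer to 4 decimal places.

By Bayes' theorem, P(k | x) = P(Z=k) f_k(x) / Σ_j P(Z=j) f_j(x).
Since both observations come from the same component, the likelihood for component k is f_k(x₁)·f_k(x₂).
  p_1 = [0.000491051] × [5.346e-09] = 2.62516e-12
  p_2 = [0.176579] × [0.0638523] = 0.011275
  p_3 = [0.00396948] × [0.292358] = 0.00116051
Multiply by the mixture weights:
  P(Z=1)·p_1 = 0.67 × 2.62516e-12 = 1.75886e-12
  P(Z=2)·p_2 = 0.16 × 0.011275 = 0.001804
  P(Z=3)·p_3 = 0.17 × 0.00116051 = 0.000197287
Normaliser: 1.75886e-12 + 0.001804 + 0.000197287 = 0.00200128
P(Process 2 | data) ≈ 0.9014

0.9014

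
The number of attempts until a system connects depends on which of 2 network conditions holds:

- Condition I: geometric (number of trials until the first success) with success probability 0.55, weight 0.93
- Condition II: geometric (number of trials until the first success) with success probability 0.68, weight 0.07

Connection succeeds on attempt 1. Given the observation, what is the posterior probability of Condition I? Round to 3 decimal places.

0.915

The responsibility of component k is w_k f_k(x) divided by Σ_j w_j f_j(x).
Evaluate each component's likelihood at the observed value:
  f_I = 0.55
  f_II = 0.68
Weight by the priors:
  w_I·f_I = 0.93 × 0.55 = 0.5115
  w_II·f_II = 0.07 × 0.68 = 0.0476
Marginal: 0.5115 + 0.0476 = 0.5591
P(Condition I | the observation) = 0.5115 / 0.5591 ≈ 0.915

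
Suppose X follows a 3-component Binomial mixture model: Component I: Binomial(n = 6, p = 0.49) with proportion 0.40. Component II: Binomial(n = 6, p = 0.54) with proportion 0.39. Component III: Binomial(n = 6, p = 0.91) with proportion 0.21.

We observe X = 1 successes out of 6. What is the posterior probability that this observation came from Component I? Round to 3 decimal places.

The responsibility of component k is w_k f_k(x) divided by Σ_j w_j f_j(x).
Binomial probabilities:
  f_I = C(6,1)·0.49^1·0.51^5 = 6·0.49·0.0345025 = 0.101437
  f_II = C(6,1)·0.54^1·0.46^5 = 6·0.54·0.0205963 = 0.066732
  f_III = C(6,1)·0.91^1·0.09^5 = 6·0.91·5.9049e-06 = 3.22408e-05
Weight by the priors:
  w_I·f_I = 0.40 × 0.101437 = 0.040575
  w_II·f_II = 0.39 × 0.066732 = 0.0260255
  w_III·f_III = 0.21 × 3.22408e-05 = 6.77056e-06
Sum: 0.040575 + 0.0260255 + 6.77056e-06 = 0.0666072
So the posterior for Component I is 0.040575 / 0.0666072 ≈ 0.609.

0.609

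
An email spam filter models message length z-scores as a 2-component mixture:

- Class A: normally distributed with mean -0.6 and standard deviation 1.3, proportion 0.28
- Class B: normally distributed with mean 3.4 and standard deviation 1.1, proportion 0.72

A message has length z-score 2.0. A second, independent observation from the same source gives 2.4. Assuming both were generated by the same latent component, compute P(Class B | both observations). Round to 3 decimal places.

0.991

The responsibility of component k is w_k f_k(x) divided by Σ_j w_j f_j(x).
Since both observations come from the same component, the likelihood for component k is f_k(x₁)·f_k(x₂).
  f_A = [0.0415315] × [0.0214073] = 0.000889076
  f_B = [0.161352] × [0.239915] = 0.0387108
Prior × likelihood for each component:
  w_A·f_A = 0.28 × 0.000889076 = 0.000248941
  w_B·f_B = 0.72 × 0.0387108 = 0.0278717
Denominator: 0.000248941 + 0.0278717 = 0.0281207
Responsibility of Class B: 0.0278717 / 0.0281207 ≈ 0.991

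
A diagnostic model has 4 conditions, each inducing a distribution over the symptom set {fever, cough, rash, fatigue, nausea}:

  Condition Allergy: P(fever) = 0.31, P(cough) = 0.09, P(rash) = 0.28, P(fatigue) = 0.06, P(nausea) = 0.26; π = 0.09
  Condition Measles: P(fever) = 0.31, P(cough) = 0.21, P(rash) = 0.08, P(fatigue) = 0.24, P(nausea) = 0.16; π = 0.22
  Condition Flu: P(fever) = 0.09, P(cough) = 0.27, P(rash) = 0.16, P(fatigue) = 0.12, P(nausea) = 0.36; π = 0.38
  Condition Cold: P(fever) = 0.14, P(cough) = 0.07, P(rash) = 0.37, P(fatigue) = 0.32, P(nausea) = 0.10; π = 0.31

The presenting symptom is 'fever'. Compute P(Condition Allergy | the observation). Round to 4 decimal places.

0.1606

Apply Bayes' rule: the posterior for each component is proportional to its prior times its likelihood at x.
Categorical probabilities:
  p_Allergy = 0.31
  p_Measles = 0.31
  p_Flu = 0.09
  p_Cold = 0.14
Weight by the priors:
  π_Allergy·p_Allergy = 0.09 × 0.31 = 0.0279
  π_Measles·p_Measles = 0.22 × 0.31 = 0.0682
  π_Flu·p_Flu = 0.38 × 0.09 = 0.0342
  π_Cold·p_Cold = 0.31 × 0.14 = 0.0434
Evidence: 0.0279 + 0.0682 + 0.0342 + 0.0434 = 0.1737
P(Condition Allergy | x) ≈ 0.1606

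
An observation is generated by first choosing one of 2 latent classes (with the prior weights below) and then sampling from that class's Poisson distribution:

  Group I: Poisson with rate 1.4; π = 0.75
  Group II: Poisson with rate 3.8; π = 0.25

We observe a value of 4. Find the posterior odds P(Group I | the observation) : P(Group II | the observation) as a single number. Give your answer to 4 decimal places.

0.6093

Posterior odds = (P(Z=i) f_i(x)) / (P(Z=j) f_j(x)); the normalising sum cancels.
Poisson probabilities:
  p_I = e^(−1.4)·1.4^4/4! = 0.039472
  p_II = e^(−3.8)·3.8^4/4! = 0.194359
Odds = (0.75/0.25) × (0.039472/0.194359) = 3 × 0.203088 ≈ 0.6093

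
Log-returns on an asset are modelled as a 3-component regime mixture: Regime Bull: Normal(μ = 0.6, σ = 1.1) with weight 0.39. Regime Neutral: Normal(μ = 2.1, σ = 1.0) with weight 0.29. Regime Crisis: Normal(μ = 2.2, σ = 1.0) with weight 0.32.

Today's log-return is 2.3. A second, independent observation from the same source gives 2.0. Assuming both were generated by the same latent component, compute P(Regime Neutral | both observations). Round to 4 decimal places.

Posterior ∝ prior × likelihood, so P(k | x) ∝ P(Z=k) f_k(x); normalise over all components.
Since both observations come from the same component, the likelihood for component k is f_k(x₁)·f_k(x₂).
  p_Bull = [(1/(1.1·√(2π)))·exp(−(2.3−0.6)²/(2·1.1²)) = 0.362675·exp(-1.19421) = 0.109869] × [0.161352] = 0.0177277
  p_Neutral = [(1/(1.0·√(2π)))·exp(−(2.3−2.1)²/(2·1.0²)) = 0.398942·exp(-0.02000) = 0.391043] × [0.396953] = 0.155225
  p_Crisis = [(1/(1.0·√(2π)))·exp(−(2.3−2.2)²/(2·1.0²)) = 0.398942·exp(-0.00500) = 0.396953] × [0.391043] = 0.155225
Weight by the priors:
  P(Z=Bull)·p_Bull = 0.39 × 0.0177277 = 0.00691378
  P(Z=Neutral)·p_Neutral = 0.29 × 0.155225 = 0.0450154
  P(Z=Crisis)·p_Crisis = 0.32 × 0.155225 = 0.0496721
Sum: 0.00691378 + 0.0450154 + 0.0496721 = 0.101601
Responsibility of Regime Neutral: 0.0450154 / 0.101601 ≈ 0.4431

0.4431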